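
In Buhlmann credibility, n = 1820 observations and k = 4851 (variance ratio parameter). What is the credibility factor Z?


Z = n / (n + k)
= 1820 / (1820 + 4851)
= 1820 / 6671
= 0.2728


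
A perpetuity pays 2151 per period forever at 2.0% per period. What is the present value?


PV = PMT / i
= 2151 / 0.02
= 107550.0


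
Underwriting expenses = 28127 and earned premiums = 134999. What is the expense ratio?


Expense ratio = expenses / premiums
= 28127 / 134999
= 0.2083


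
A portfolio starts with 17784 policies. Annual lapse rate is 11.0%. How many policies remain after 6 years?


remaining = initial * (1 - lapse)^years
= 17784 * (1 - 0.11)^6
= 17784 * 0.496981
= 8838.3153


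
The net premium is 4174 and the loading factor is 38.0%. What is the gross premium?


Gross = net * (1 + loading)
= 4174 * (1 + 0.38)
= 4174 * 1.38
= 5760.12


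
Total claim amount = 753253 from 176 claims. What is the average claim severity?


severity = total / number
= 753253 / 176
= 4279.8466


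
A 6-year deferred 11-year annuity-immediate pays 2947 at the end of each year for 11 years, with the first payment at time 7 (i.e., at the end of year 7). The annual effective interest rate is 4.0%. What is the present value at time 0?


PV at time 6 of the 11-year annuity-immediate:
a_n = 2947 * (1-(1+0.04)^(-11))/0.04 = 25817.1249
Discount back 6 years to time 0:
PV = 25817.1249 * (1+0.04)^(-6)
= 25817.1249 * 0.790315
= 20403.6488


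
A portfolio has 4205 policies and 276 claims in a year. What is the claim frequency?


frequency = claims / policies
= 276 / 4205
= 0.0656


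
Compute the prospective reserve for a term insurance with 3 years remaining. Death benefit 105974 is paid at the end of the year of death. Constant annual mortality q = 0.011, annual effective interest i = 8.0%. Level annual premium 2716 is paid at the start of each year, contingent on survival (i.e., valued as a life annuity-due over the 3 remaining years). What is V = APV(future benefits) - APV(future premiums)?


v = 1/(1+i) = 0.925926
APV(future benefits) per unit = sum_{k=0}^{2} k_p_x * q * v^(k+1) = 0.028053
APV(future benefits) = 105974 * 0.028053 = 2972.9181
Life annuity-due factor ä_{x:3} = sum_{k=0}^{2} k_p_x * v^k = 2.754322
APV(future premiums) = 2716 * 2.754322 = 7480.7381
V = 2972.9181 - 7480.7381
= -4507.82


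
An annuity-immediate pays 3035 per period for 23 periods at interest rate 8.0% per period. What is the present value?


PV = PMT * (1 - (1+i)^(-n)) / i
= 3035 * (1 - (1+0.08)^(-23)) / 0.08
= 3035 * (1 - 0.170315) / 0.08
= 3035 * 10.371059
= 31476.1639


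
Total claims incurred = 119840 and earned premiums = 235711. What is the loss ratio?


Loss ratio = claims / premiums
= 119840 / 235711
= 0.5084


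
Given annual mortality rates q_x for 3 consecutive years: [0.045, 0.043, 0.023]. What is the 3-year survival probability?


p_k = 1 - q_k for each year
Survival = product of (1 - q_k)
= 0.955 * 0.957 * 0.977
= 0.8929


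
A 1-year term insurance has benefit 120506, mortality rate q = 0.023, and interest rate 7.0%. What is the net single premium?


NSP = benefit * q * v
v = 1/(1+i) = 0.934579
NSP = 120506 * 0.023 * 0.934579
= 2590.3159


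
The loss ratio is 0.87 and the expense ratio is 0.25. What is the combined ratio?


Combined ratio = loss ratio + expense ratio
= 0.87 + 0.25
= 1.12


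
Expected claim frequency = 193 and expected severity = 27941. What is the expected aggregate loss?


E[S] = E[N] * E[X]
= 193 * 27941
= 5.3926e+06


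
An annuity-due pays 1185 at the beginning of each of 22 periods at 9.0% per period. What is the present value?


PV_due = PMT * (1-(1+i)^(-n))/i * (1+i)
PV_immediate = 11189.2742
PV_due = 11189.2742 * 1.09
= 12196.3088


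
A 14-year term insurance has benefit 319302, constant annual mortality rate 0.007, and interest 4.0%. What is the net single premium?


NSP = benefit * sum_{k=0}^{n-1} k_p_x * q * v^(k+1)
With constant q=0.007, v=0.961538
Sum = 0.070985
NSP = 319302 * 0.070985
= 22665.6369


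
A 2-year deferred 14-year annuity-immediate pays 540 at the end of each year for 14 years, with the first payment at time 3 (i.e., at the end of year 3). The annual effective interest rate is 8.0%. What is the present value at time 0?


PV at time 2 of the 14-year annuity-immediate:
a_n = 540 * (1-(1+0.08)^(-14))/0.08 = 4451.888
Discount back 2 years to time 0:
PV = 4451.888 * (1+0.08)^(-2)
= 4451.888 * 0.857339
= 3816.7764


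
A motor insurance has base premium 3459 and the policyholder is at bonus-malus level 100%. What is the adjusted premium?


adjusted = base * BM_level / 100
= 3459 * 100 / 100
= 3459 * 1.0
= 3459.0


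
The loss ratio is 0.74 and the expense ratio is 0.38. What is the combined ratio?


Combined ratio = loss ratio + expense ratio
= 0.74 + 0.38
= 1.12


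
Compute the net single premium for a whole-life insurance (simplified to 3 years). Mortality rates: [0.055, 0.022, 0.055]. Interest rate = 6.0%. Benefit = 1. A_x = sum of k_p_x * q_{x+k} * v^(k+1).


v = 0.943396
Year 0: k_p_x=1.0, q=0.055, term=0.051887
Year 1: k_p_x=0.945, q=0.022, term=0.018503
Year 2: k_p_x=0.92421, q=0.055, term=0.042679
A_x = 0.1131


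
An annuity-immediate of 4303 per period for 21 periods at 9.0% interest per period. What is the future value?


FV = PMT * ((1+i)^n - 1) / i
= 4303 * ((1.09)^21 - 1) / 0.09
= 4303 * (6.108808 - 1) / 0.09
= 244257.7744


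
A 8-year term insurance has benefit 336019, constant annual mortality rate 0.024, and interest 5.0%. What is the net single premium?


NSP = benefit * sum_{k=0}^{n-1} k_p_x * q * v^(k+1)
With constant q=0.024, v=0.952381
Sum = 0.14358
NSP = 336019 * 0.14358
= 48245.7476


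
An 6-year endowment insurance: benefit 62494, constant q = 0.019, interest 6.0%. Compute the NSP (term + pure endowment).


Term component = 5586.4698
Pure endowment = 6_p_x * v^6 * benefit = 0.89128 * 0.704961 * 62494 = 39266.0464
NSP = 44852.5163


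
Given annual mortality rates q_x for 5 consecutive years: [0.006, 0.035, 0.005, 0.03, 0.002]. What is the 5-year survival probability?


p_k = 1 - q_k for each year
Survival = product of (1 - q_k)
= 0.994 * 0.965 * 0.995 * 0.97 * 0.998
= 0.9239


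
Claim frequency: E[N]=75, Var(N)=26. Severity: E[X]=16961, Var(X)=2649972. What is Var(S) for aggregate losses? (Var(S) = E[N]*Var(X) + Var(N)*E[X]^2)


Var(S) = E[N]*Var(X) + Var(N)*E[X]^2
= 75*2649972 + 26*16961^2
= 198747900 + 7479563546
= 7.6783e+09


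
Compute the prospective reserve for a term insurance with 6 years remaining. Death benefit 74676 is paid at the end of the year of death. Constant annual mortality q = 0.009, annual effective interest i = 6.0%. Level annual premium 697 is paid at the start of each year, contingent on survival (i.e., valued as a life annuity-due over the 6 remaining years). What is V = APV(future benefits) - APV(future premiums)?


v = 1/(1+i) = 0.943396
APV(future benefits) per unit = sum_{k=0}^{5} k_p_x * q * v^(k+1) = 0.043338
APV(future benefits) = 74676 * 0.043338 = 3236.3378
Life annuity-due factor ä_{x:6} = sum_{k=0}^{5} k_p_x * v^k = 5.1043
APV(future premiums) = 697 * 5.1043 = 3557.6968
V = 3236.3378 - 3557.6968
= -321.359


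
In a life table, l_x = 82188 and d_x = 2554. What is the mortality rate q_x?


q_x = d_x / l_x
= 2554 / 82188
= 0.0311


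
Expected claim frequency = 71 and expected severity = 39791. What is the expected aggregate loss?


E[S] = E[N] * E[X]
= 71 * 39791
= 2.8252e+06


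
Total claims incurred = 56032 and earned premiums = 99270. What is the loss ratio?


Loss ratio = claims / premiums
= 56032 / 99270
= 0.5644


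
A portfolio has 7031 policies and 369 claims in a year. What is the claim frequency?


frequency = claims / policies
= 369 / 7031
= 0.0525


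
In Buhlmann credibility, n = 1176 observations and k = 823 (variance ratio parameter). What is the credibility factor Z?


Z = n / (n + k)
= 1176 / (1176 + 823)
= 1176 / 1999
= 0.5883


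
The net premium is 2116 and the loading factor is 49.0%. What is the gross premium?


Gross = net * (1 + loading)
= 2116 * (1 + 0.49)
= 2116 * 1.49
= 3152.84


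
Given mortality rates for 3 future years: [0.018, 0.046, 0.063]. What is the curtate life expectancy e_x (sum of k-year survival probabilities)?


e_x = sum_{k=1}^{n} k_p_x
k_p_x values:
  1_p_x = 0.982
  2_p_x = 0.936828
  3_p_x = 0.877808
e_x = 2.7966


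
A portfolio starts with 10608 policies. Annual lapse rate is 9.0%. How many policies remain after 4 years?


remaining = initial * (1 - lapse)^years
= 10608 * (1 - 0.09)^4
= 10608 * 0.68575
= 7274.4319


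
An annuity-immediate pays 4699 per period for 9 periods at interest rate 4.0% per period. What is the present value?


PV = PMT * (1 - (1+i)^(-n)) / i
= 4699 * (1 - (1+0.04)^(-9)) / 0.04
= 4699 * (1 - 0.702587) / 0.04
= 4699 * 7.435332
= 34938.6232


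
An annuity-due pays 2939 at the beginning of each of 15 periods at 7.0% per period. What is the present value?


PV_due = PMT * (1-(1+i)^(-n))/i * (1+i)
PV_immediate = 26768.1593
PV_due = 26768.1593 * 1.07
= 28641.9304


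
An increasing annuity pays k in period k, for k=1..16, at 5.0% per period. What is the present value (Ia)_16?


(Ia)_n = sum_{k=1}^{n} k * v^k, v = 1/(1+i)
v = 0.952381
Sum computed term by term:
(Ia)_16 = 80.9975


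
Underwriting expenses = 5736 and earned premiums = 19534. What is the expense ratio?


Expense ratio = expenses / premiums
= 5736 / 19534
= 0.2936


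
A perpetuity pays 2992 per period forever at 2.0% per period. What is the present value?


PV = PMT / i
= 2992 / 0.02
= 149600.0


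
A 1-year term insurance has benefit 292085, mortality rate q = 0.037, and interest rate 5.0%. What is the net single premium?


NSP = benefit * q * v
v = 1/(1+i) = 0.952381
NSP = 292085 * 0.037 * 0.952381
= 10292.519


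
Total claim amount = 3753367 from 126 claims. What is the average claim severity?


severity = total / number
= 3753367 / 126
= 29788.627


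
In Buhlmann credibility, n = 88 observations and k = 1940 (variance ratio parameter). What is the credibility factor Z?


Z = n / (n + k)
= 88 / (88 + 1940)
= 88 / 2028
= 0.0434


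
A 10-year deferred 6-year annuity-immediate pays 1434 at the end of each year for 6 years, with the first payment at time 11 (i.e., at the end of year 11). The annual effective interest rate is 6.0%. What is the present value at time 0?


PV at time 10 of the 6-year annuity-immediate:
a_n = 1434 * (1-(1+0.06)^(-6))/0.06 = 7051.4431
Discount back 10 years to time 0:
PV = 7051.4431 * (1+0.06)^(-10)
= 7051.4431 * 0.558395
= 3937.489


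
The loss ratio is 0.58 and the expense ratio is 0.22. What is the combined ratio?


Combined ratio = loss ratio + expense ratio
= 0.58 + 0.22
= 0.8


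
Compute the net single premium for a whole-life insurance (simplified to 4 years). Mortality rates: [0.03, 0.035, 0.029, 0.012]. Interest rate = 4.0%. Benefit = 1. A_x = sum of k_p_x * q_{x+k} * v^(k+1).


v = 0.961538
Year 0: k_p_x=1.0, q=0.03, term=0.028846
Year 1: k_p_x=0.97, q=0.035, term=0.031389
Year 2: k_p_x=0.93605, q=0.029, term=0.024132
Year 3: k_p_x=0.908905, q=0.012, term=0.009323
A_x = 0.0937


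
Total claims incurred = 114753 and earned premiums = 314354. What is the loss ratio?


Loss ratio = claims / premiums
= 114753 / 314354
= 0.365


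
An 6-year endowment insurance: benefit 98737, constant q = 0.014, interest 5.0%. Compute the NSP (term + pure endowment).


Term component = 6788.7656
Pure endowment = 6_p_x * v^6 * benefit = 0.918886 * 0.746215 * 98737 = 67702.6429
NSP = 74491.4086


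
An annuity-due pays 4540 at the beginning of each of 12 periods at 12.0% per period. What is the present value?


PV_due = PMT * (1-(1+i)^(-n))/i * (1+i)
PV_immediate = 28122.459
PV_due = 28122.459 * 1.12
= 31497.1541


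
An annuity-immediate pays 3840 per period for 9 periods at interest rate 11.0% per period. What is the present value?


PV = PMT * (1 - (1+i)^(-n)) / i
= 3840 * (1 - (1+0.11)^(-9)) / 0.11
= 3840 * (1 - 0.390925) / 0.11
= 3840 * 5.537048
= 21262.2625


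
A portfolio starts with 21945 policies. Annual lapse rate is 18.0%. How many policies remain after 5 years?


remaining = initial * (1 - lapse)^years
= 21945 * (1 - 0.18)^5
= 21945 * 0.37074
= 8135.8859


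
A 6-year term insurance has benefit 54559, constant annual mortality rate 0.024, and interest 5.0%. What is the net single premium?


NSP = benefit * sum_{k=0}^{n-1} k_p_x * q * v^(k+1)
With constant q=0.024, v=0.952381
Sum = 0.115133
NSP = 54559 * 0.115133
= 6281.5686


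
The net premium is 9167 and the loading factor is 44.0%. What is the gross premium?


Gross = net * (1 + loading)
= 9167 * (1 + 0.44)
= 9167 * 1.44
= 13200.48


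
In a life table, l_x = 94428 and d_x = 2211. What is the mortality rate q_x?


q_x = d_x / l_x
= 2211 / 94428
= 0.0234


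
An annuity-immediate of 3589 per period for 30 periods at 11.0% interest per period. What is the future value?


FV = PMT * ((1+i)^n - 1) / i
= 3589 * ((1.11)^30 - 1) / 0.11
= 3589 * (22.892297 - 1) / 0.11
= 714285.9309


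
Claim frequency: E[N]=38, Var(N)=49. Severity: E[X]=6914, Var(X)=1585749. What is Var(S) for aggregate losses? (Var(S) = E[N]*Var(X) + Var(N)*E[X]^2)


Var(S) = E[N]*Var(X) + Var(N)*E[X]^2
= 38*1585749 + 49*6914^2
= 60258462 + 2342366404
= 2.4026e+09


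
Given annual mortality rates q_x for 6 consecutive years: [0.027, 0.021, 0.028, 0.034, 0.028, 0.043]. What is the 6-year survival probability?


p_k = 1 - q_k for each year
Survival = product of (1 - q_k)
= 0.973 * 0.979 * 0.972 * 0.966 * 0.972 * 0.957
= 0.832


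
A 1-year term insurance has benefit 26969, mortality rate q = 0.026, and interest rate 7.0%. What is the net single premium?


NSP = benefit * q * v
v = 1/(1+i) = 0.934579
NSP = 26969 * 0.026 * 0.934579
= 655.3215


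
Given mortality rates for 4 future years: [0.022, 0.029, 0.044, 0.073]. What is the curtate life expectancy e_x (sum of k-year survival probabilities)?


e_x = sum_{k=1}^{n} k_p_x
k_p_x values:
  1_p_x = 0.978
  2_p_x = 0.949638
  3_p_x = 0.907854
  4_p_x = 0.841581
e_x = 3.6771


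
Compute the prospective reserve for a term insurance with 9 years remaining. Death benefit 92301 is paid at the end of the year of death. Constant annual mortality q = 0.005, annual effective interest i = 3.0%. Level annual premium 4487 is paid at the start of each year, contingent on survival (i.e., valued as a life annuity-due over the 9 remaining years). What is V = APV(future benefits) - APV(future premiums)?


v = 1/(1+i) = 0.970874
APV(future benefits) per unit = sum_{k=0}^{8} k_p_x * q * v^(k+1) = 0.038199
APV(future benefits) = 92301 * 0.038199 = 3525.7694
Life annuity-due factor ä_{x:9} = sum_{k=0}^{8} k_p_x * v^k = 7.868913
APV(future premiums) = 4487 * 7.868913 = 35307.8107
V = 3525.7694 - 35307.8107
= -31782.0413


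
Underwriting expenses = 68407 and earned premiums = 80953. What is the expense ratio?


Expense ratio = expenses / premiums
= 68407 / 80953
= 0.845


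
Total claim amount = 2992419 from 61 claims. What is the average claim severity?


severity = total / number
= 2992419 / 61
= 49056.0492


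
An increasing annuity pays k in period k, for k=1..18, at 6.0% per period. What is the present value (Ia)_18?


(Ia)_n = sum_{k=1}^{n} k * v^k, v = 1/(1+i)
v = 0.943396
Sum computed term by term:
(Ia)_18 = 86.1845


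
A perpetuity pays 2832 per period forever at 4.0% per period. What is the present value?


PV = PMT / i
= 2832 / 0.04
= 70800.0


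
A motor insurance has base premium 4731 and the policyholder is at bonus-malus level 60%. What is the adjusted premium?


adjusted = base * BM_level / 100
= 4731 * 60 / 100
= 4731 * 0.6
= 2838.6


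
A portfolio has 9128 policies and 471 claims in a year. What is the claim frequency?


frequency = claims / policies
= 471 / 9128
= 0.0516


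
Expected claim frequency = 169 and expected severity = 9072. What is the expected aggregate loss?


E[S] = E[N] * E[X]
= 169 * 9072
= 1.5332e+06


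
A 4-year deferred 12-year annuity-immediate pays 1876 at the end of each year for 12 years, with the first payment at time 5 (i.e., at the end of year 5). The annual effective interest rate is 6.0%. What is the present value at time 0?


PV at time 4 of the 12-year annuity-immediate:
a_n = 1876 * (1-(1+0.06)^(-12))/0.06 = 15728.0912
Discount back 4 years to time 0:
PV = 15728.0912 * (1+0.06)^(-4)
= 15728.0912 * 0.792094
= 12458.1214


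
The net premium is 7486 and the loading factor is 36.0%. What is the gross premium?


Gross = net * (1 + loading)
= 7486 * (1 + 0.36)
= 7486 * 1.36
= 10180.96


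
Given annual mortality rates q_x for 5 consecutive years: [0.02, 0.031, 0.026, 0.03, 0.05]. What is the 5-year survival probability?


p_k = 1 - q_k for each year
Survival = product of (1 - q_k)
= 0.98 * 0.969 * 0.974 * 0.97 * 0.95
= 0.8523


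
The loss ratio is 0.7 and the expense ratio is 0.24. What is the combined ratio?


Combined ratio = loss ratio + expense ratio
= 0.7 + 0.24
= 0.94


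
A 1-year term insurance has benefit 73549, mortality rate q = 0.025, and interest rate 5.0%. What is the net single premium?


NSP = benefit * q * v
v = 1/(1+i) = 0.952381
NSP = 73549 * 0.025 * 0.952381
= 1751.1667


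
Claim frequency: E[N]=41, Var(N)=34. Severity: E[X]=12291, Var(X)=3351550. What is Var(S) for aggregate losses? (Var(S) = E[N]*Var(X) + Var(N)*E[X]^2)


Var(S) = E[N]*Var(X) + Var(N)*E[X]^2
= 41*3351550 + 34*12291^2
= 137413550 + 5136335154
= 5.2737e+09


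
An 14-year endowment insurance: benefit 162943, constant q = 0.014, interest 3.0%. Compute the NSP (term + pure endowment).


Term component = 23709.2166
Pure endowment = 14_p_x * v^14 * benefit = 0.820875 * 0.661118 * 162943 = 88428.3194
NSP = 112137.536


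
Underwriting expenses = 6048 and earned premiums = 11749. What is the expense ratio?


Expense ratio = expenses / premiums
= 6048 / 11749
= 0.5148


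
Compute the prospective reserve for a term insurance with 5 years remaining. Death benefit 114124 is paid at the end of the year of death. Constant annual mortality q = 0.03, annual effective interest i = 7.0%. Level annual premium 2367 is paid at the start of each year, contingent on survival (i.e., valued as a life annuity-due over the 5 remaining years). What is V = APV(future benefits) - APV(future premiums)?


v = 1/(1+i) = 0.934579
APV(future benefits) per unit = sum_{k=0}^{4} k_p_x * q * v^(k+1) = 0.11632
APV(future benefits) = 114124 * 0.11632 = 13274.9439
Life annuity-due factor ä_{x:5} = sum_{k=0}^{4} k_p_x * v^k = 4.148759
APV(future premiums) = 2367 * 4.148759 = 9820.1131
V = 13274.9439 - 9820.1131
= 3454.8308


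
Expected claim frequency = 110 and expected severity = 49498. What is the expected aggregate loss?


E[S] = E[N] * E[X]
= 110 * 49498
= 5.4448e+06


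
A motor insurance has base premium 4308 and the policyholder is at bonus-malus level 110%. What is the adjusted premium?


adjusted = base * BM_level / 100
= 4308 * 110 / 100
= 4308 * 1.1
= 4738.8


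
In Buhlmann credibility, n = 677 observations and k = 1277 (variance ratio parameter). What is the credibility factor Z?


Z = n / (n + k)
= 677 / (677 + 1277)
= 677 / 1954
= 0.3465


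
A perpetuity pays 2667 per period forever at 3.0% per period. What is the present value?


PV = PMT / i
= 2667 / 0.03
= 88900.0


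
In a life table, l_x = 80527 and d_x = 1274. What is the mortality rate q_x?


q_x = d_x / l_x
= 1274 / 80527
= 0.0158


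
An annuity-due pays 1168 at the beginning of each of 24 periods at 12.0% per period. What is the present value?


PV_due = PMT * (1-(1+i)^(-n))/i * (1+i)
PV_immediate = 9092.0809
PV_due = 9092.0809 * 1.12
= 10183.1306


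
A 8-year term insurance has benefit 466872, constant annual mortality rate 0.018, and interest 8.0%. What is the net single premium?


NSP = benefit * sum_{k=0}^{n-1} k_p_x * q * v^(k+1)
With constant q=0.018, v=0.925926
Sum = 0.097861
NSP = 466872 * 0.097861
= 45688.7556


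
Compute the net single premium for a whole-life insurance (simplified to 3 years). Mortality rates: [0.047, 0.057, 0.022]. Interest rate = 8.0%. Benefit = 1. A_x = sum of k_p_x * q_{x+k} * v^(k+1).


v = 0.925926
Year 0: k_p_x=1.0, q=0.047, term=0.043519
Year 1: k_p_x=0.953, q=0.057, term=0.046572
Year 2: k_p_x=0.898679, q=0.022, term=0.015695
A_x = 0.1058


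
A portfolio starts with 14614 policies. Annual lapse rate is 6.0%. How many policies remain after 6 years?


remaining = initial * (1 - lapse)^years
= 14614 * (1 - 0.06)^6
= 14614 * 0.68987
= 10081.757


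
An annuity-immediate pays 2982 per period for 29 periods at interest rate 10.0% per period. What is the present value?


PV = PMT * (1 - (1+i)^(-n)) / i
= 2982 * (1 - (1+0.1)^(-29)) / 0.1
= 2982 * (1 - 0.063039) / 0.1
= 2982 * 9.369606
= 27940.1648


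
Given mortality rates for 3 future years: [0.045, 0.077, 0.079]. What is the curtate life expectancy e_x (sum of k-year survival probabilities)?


e_x = sum_{k=1}^{n} k_p_x
k_p_x values:
  1_p_x = 0.955
  2_p_x = 0.881465
  3_p_x = 0.811829
e_x = 2.6483


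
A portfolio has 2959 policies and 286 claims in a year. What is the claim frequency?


frequency = claims / policies
= 286 / 2959
= 0.0967


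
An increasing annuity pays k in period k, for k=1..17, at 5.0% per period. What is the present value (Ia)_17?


(Ia)_n = sum_{k=1}^{n} k * v^k, v = 1/(1+i)
v = 0.952381
Sum computed term by term:
(Ia)_17 = 88.4145


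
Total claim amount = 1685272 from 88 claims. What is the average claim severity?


severity = total / number
= 1685272 / 88
= 19150.8182


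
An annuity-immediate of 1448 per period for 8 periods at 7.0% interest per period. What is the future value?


FV = PMT * ((1+i)^n - 1) / i
= 1448 * ((1.07)^8 - 1) / 0.07
= 1448 * (1.718186 - 1) / 0.07
= 14856.1941


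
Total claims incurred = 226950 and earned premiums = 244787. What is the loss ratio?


Loss ratio = claims / premiums
= 226950 / 244787
= 0.9271


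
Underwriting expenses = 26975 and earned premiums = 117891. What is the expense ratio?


Expense ratio = expenses / premiums
= 26975 / 117891
= 0.2288


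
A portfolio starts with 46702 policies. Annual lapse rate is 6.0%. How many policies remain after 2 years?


remaining = initial * (1 - lapse)^years
= 46702 * (1 - 0.06)^2
= 46702 * 0.8836
= 41265.8872


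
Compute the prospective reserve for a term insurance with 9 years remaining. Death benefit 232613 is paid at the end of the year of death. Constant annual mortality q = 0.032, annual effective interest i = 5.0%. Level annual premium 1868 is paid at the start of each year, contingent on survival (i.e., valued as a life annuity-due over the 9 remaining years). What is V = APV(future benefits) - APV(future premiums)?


v = 1/(1+i) = 0.952381
APV(future benefits) per unit = sum_{k=0}^{8} k_p_x * q * v^(k+1) = 0.202524
APV(future benefits) = 232613 * 0.202524 = 47109.682
Life annuity-due factor ä_{x:9} = sum_{k=0}^{8} k_p_x * v^k = 6.645314
APV(future premiums) = 1868 * 6.645314 = 12413.4467
V = 47109.682 - 12413.4467
= 34696.2353


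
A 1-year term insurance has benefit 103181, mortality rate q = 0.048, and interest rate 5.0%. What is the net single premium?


NSP = benefit * q * v
v = 1/(1+i) = 0.952381
NSP = 103181 * 0.048 * 0.952381
= 4716.8457


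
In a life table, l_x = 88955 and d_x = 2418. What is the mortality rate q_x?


q_x = d_x / l_x
= 2418 / 88955
= 0.0272


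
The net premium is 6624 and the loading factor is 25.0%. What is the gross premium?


Gross = net * (1 + loading)
= 6624 * (1 + 0.25)
= 6624 * 1.25
= 8280.0


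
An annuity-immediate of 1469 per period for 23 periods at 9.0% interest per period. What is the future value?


FV = PMT * ((1+i)^n - 1) / i
= 1469 * ((1.09)^23 - 1) / 0.09
= 1469 * (7.257874 - 1) / 0.09
= 102142.4178


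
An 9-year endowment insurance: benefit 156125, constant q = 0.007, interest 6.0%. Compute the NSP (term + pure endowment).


Term component = 7248.2717
Pure endowment = 9_p_x * v^9 * benefit = 0.938735 * 0.591898 * 156125 = 86748.6851
NSP = 93996.9568


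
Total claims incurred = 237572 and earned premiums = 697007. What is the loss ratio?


Loss ratio = claims / premiums
= 237572 / 697007
= 0.3408


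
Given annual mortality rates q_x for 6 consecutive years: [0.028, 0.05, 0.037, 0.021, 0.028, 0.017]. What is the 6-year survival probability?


p_k = 1 - q_k for each year
Survival = product of (1 - q_k)
= 0.972 * 0.95 * 0.963 * 0.979 * 0.972 * 0.983
= 0.8318


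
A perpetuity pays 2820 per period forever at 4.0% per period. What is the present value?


PV = PMT / i
= 2820 / 0.04
= 70500.0


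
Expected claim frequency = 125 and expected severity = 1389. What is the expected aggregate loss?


E[S] = E[N] * E[X]
= 125 * 1389
= 173625


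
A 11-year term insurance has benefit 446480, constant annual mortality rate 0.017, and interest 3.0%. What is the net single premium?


NSP = benefit * sum_{k=0}^{n-1} k_p_x * q * v^(k+1)
With constant q=0.017, v=0.970874
Sum = 0.145316
NSP = 446480 * 0.145316
= 64880.4935


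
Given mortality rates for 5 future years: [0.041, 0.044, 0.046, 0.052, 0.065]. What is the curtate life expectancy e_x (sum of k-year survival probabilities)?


e_x = sum_{k=1}^{n} k_p_x
k_p_x values:
  1_p_x = 0.959
  2_p_x = 0.916804
  3_p_x = 0.874631
  4_p_x = 0.82915
  5_p_x = 0.775255
e_x = 4.3548


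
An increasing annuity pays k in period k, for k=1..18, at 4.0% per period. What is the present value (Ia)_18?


(Ia)_n = sum_{k=1}^{n} k * v^k, v = 1/(1+i)
v = 0.961538
Sum computed term by term:
(Ia)_18 = 107.0091


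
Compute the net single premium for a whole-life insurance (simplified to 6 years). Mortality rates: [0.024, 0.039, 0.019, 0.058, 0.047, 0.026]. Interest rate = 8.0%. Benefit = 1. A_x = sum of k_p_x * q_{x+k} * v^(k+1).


v = 0.925926
Year 0: k_p_x=1.0, q=0.024, term=0.022222
Year 1: k_p_x=0.976, q=0.039, term=0.032634
Year 2: k_p_x=0.937936, q=0.019, term=0.014147
Year 3: k_p_x=0.920115, q=0.058, term=0.039226
Year 4: k_p_x=0.866749, q=0.047, term=0.027725
Year 5: k_p_x=0.826011, q=0.026, term=0.013534
A_x = 0.1495


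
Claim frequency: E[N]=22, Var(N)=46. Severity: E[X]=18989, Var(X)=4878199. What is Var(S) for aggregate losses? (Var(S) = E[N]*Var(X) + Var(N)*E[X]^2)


Var(S) = E[N]*Var(X) + Var(N)*E[X]^2
= 22*4878199 + 46*18989^2
= 107320378 + 16586777566
= 1.6694e+10


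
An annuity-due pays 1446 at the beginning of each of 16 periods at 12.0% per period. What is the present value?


PV_due = PMT * (1-(1+i)^(-n))/i * (1+i)
PV_immediate = 10084.384
PV_due = 10084.384 * 1.12
= 11294.5101


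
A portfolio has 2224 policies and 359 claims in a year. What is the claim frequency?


frequency = claims / policies
= 359 / 2224
= 0.1614


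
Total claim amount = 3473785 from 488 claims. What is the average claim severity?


severity = total / number
= 3473785 / 488
= 7118.4119


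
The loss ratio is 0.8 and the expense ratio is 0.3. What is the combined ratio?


Combined ratio = loss ratio + expense ratio
= 0.8 + 0.3
= 1.1


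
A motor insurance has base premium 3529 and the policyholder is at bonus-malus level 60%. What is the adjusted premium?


adjusted = base * BM_level / 100
= 3529 * 60 / 100
= 3529 * 0.6
= 2117.4


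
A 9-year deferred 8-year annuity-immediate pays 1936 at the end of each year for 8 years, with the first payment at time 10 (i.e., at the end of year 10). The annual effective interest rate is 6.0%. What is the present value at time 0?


PV at time 9 of the 8-year annuity-immediate:
a_n = 1936 * (1-(1+0.06)^(-8))/0.06 = 12022.1608
Discount back 9 years to time 0:
PV = 12022.1608 * (1+0.06)^(-9)
= 12022.1608 * 0.591898
= 7115.8985


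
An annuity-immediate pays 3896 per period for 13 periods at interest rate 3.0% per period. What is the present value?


PV = PMT * (1 - (1+i)^(-n)) / i
= 3896 * (1 - (1+0.03)^(-13)) / 0.03
= 3896 * (1 - 0.680951) / 0.03
= 3896 * 10.634955
= 41433.786


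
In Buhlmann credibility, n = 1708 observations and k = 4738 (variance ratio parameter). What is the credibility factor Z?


Z = n / (n + k)
= 1708 / (1708 + 4738)
= 1708 / 6446
= 0.265


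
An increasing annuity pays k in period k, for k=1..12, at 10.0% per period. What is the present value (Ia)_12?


(Ia)_n = sum_{k=1}^{n} k * v^k, v = 1/(1+i)
v = 0.909091
Sum computed term by term:
(Ia)_12 = 36.7149


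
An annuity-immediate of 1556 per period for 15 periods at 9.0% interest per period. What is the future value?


FV = PMT * ((1+i)^n - 1) / i
= 1556 * ((1.09)^15 - 1) / 0.09
= 1556 * (3.642482 - 1) / 0.09
= 45685.5856


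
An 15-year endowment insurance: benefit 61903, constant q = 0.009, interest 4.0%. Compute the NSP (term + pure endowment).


Term component = 5857.2579
Pure endowment = 15_p_x * v^15 * benefit = 0.873182 * 0.555265 * 61903 = 30013.4849
NSP = 35870.7428


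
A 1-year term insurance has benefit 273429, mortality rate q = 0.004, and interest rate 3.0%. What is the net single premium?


NSP = benefit * q * v
v = 1/(1+i) = 0.970874
NSP = 273429 * 0.004 * 0.970874
= 1061.8602


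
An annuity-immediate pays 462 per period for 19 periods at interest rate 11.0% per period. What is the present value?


PV = PMT * (1 - (1+i)^(-n)) / i
= 462 * (1 - (1+0.11)^(-19)) / 0.11
= 462 * (1 - 0.137678) / 0.11
= 462 * 7.839294
= 3621.7539


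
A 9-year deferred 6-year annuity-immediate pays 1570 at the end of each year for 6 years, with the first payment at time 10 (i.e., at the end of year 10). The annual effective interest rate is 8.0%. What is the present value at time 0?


PV at time 9 of the 6-year annuity-immediate:
a_n = 1570 * (1-(1+0.08)^(-6))/0.08 = 7257.9211
Discount back 9 years to time 0:
PV = 7257.9211 * (1+0.08)^(-9)
= 7257.9211 * 0.500249
= 3630.7675


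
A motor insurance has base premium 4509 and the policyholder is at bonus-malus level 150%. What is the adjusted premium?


adjusted = base * BM_level / 100
= 4509 * 150 / 100
= 4509 * 1.5
= 6763.5


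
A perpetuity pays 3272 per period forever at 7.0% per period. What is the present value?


PV = PMT / i
= 3272 / 0.07
= 46742.8571


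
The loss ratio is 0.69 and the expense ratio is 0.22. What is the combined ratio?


Combined ratio = loss ratio + expense ratio
= 0.69 + 0.22
= 0.91


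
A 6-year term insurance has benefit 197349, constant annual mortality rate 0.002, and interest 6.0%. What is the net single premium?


NSP = benefit * sum_{k=0}^{n-1} k_p_x * q * v^(k+1)
With constant q=0.002, v=0.943396
Sum = 0.009789
NSP = 197349 * 0.009789
= 1931.8354


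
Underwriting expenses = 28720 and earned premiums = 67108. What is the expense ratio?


Expense ratio = expenses / premiums
= 28720 / 67108
= 0.428


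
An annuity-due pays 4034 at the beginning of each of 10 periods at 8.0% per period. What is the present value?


PV_due = PMT * (1-(1+i)^(-n))/i * (1+i)
PV_immediate = 27068.4684
PV_due = 27068.4684 * 1.08
= 29233.9458


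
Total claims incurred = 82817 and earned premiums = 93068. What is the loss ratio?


Loss ratio = claims / premiums
= 82817 / 93068
= 0.8899


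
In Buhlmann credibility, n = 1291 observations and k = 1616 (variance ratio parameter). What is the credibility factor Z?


Z = n / (n + k)
= 1291 / (1291 + 1616)
= 1291 / 2907
= 0.4441


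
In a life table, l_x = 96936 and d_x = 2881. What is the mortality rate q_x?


q_x = d_x / l_x
= 2881 / 96936
= 0.0297


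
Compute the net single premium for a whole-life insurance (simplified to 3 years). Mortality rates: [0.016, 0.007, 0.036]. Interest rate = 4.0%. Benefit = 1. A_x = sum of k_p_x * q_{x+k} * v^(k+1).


v = 0.961538
Year 0: k_p_x=1.0, q=0.016, term=0.015385
Year 1: k_p_x=0.984, q=0.007, term=0.006368
Year 2: k_p_x=0.977112, q=0.036, term=0.031271
A_x = 0.053


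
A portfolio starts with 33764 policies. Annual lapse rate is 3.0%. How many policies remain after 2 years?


remaining = initial * (1 - lapse)^years
= 33764 * (1 - 0.03)^2
= 33764 * 0.9409
= 31768.5476


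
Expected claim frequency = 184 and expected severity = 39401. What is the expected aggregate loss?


E[S] = E[N] * E[X]
= 184 * 39401
= 7.2498e+06


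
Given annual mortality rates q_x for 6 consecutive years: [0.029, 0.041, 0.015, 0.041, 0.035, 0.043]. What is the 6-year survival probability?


p_k = 1 - q_k for each year
Survival = product of (1 - q_k)
= 0.971 * 0.959 * 0.985 * 0.959 * 0.965 * 0.957
= 0.8123


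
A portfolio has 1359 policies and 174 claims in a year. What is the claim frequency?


frequency = claims / policies
= 174 / 1359
= 0.128


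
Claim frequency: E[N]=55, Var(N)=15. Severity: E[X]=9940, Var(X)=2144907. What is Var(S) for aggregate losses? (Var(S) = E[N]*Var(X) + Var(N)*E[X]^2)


Var(S) = E[N]*Var(X) + Var(N)*E[X]^2
= 55*2144907 + 15*9940^2
= 117969885 + 1482054000
= 1.6000e+09


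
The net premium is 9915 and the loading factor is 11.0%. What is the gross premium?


Gross = net * (1 + loading)
= 9915 * (1 + 0.11)
= 9915 * 1.11
= 11005.65


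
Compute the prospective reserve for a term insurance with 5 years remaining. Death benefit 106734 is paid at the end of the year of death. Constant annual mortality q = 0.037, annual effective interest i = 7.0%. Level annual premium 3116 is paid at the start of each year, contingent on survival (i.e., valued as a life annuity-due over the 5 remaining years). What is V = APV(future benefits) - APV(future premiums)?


v = 1/(1+i) = 0.934579
APV(future benefits) per unit = sum_{k=0}^{4} k_p_x * q * v^(k+1) = 0.141606
APV(future benefits) = 106734 * 0.141606 = 15114.2027
Life annuity-due factor ä_{x:5} = sum_{k=0}^{4} k_p_x * v^k = 4.0951
APV(future premiums) = 3116 * 4.0951 = 12760.3316
V = 15114.2027 - 12760.3316
= 2353.8711


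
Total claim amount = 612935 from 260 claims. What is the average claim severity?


severity = total / number
= 612935 / 260
= 2357.4423


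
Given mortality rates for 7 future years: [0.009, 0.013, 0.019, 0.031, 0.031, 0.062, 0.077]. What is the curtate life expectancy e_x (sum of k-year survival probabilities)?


e_x = sum_{k=1}^{n} k_p_x
k_p_x values:
  1_p_x = 0.991
  2_p_x = 0.978117
  3_p_x = 0.959533
  4_p_x = 0.929787
  5_p_x = 0.900964
  6_p_x = 0.845104
  7_p_x = 0.780031
e_x = 6.3845


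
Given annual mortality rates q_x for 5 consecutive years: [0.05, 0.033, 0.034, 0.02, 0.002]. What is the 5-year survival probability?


p_k = 1 - q_k for each year
Survival = product of (1 - q_k)
= 0.95 * 0.967 * 0.966 * 0.98 * 0.998
= 0.8679


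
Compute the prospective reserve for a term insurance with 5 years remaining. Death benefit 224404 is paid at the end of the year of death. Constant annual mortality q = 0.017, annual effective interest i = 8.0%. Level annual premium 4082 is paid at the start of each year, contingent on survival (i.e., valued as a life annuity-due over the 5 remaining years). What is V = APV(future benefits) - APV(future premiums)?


v = 1/(1+i) = 0.925926
APV(future benefits) per unit = sum_{k=0}^{4} k_p_x * q * v^(k+1) = 0.06578
APV(future benefits) = 224404 * 0.06578 = 14761.2834
Life annuity-due factor ä_{x:5} = sum_{k=0}^{4} k_p_x * v^k = 4.178961
APV(future premiums) = 4082 * 4.178961 = 17058.5204
V = 14761.2834 - 17058.5204
= -2297.237


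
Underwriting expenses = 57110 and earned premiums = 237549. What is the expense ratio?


Expense ratio = expenses / premiums
= 57110 / 237549
= 0.2404


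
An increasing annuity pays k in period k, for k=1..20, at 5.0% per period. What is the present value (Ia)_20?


(Ia)_n = sum_{k=1}^{n} k * v^k, v = 1/(1+i)
v = 0.952381
Sum computed term by term:
(Ia)_20 = 110.9506


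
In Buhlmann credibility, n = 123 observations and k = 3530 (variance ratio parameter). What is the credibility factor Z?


Z = n / (n + k)
= 123 / (123 + 3530)
= 123 / 3653
= 0.0337


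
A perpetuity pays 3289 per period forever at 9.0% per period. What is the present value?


PV = PMT / i
= 3289 / 0.09
= 36544.4444


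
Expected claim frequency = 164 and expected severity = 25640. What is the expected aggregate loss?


E[S] = E[N] * E[X]
= 164 * 25640
= 4.2050e+06


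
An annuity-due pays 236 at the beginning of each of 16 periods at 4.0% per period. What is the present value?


PV_due = PMT * (1-(1+i)^(-n))/i * (1+i)
PV_immediate = 2749.9418
PV_due = 2749.9418 * 1.04
= 2859.9394


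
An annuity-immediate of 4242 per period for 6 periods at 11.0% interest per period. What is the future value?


FV = PMT * ((1+i)^n - 1) / i
= 4242 * ((1.11)^6 - 1) / 0.11
= 4242 * (1.870415 - 1) / 0.11
= 33566.3503


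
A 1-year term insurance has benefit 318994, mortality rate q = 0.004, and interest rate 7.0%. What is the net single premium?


NSP = benefit * q * v
v = 1/(1+i) = 0.934579
NSP = 318994 * 0.004 * 0.934579
= 1192.5009


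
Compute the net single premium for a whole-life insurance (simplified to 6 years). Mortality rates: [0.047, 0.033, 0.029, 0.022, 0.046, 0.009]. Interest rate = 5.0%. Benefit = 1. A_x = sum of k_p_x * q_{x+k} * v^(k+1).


v = 0.952381
Year 0: k_p_x=1.0, q=0.047, term=0.044762
Year 1: k_p_x=0.953, q=0.033, term=0.028525
Year 2: k_p_x=0.921551, q=0.029, term=0.023086
Year 3: k_p_x=0.894826, q=0.022, term=0.016196
Year 4: k_p_x=0.87514, q=0.046, term=0.031542
Year 5: k_p_x=0.834883, q=0.009, term=0.005607
A_x = 0.1497


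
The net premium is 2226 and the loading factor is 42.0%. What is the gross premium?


Gross = net * (1 + loading)
= 2226 * (1 + 0.42)
= 2226 * 1.42
= 3160.92


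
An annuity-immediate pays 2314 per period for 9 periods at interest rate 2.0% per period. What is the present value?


PV = PMT * (1 - (1+i)^(-n)) / i
= 2314 * (1 - (1+0.02)^(-9)) / 0.02
= 2314 * (1 - 0.836755) / 0.02
= 2314 * 8.162237
= 18887.4157


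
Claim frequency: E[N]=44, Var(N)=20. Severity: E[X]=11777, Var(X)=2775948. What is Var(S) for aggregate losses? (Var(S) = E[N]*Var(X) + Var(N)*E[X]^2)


Var(S) = E[N]*Var(X) + Var(N)*E[X]^2
= 44*2775948 + 20*11777^2
= 122141712 + 2773954580
= 2.8961e+09


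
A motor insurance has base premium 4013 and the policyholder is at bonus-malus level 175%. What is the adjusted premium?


adjusted = base * BM_level / 100
= 4013 * 175 / 100
= 4013 * 1.75
= 7022.75


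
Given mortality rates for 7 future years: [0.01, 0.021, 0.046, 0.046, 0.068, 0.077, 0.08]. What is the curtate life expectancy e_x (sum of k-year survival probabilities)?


e_x = sum_{k=1}^{n} k_p_x
k_p_x values:
  1_p_x = 0.99
  2_p_x = 0.96921
  3_p_x = 0.924626
  4_p_x = 0.882094
  5_p_x = 0.822111
  6_p_x = 0.758809
  7_p_x = 0.698104
e_x = 6.045


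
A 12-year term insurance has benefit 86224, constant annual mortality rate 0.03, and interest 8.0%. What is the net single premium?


NSP = benefit * sum_{k=0}^{n-1} k_p_x * q * v^(k+1)
With constant q=0.03, v=0.925926
Sum = 0.197582
NSP = 86224 * 0.197582
= 17036.2708


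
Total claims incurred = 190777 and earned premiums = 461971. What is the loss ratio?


Loss ratio = claims / premiums
= 190777 / 461971
= 0.413


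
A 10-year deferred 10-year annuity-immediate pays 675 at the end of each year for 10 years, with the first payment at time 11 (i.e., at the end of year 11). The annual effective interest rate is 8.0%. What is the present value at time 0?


PV at time 10 of the 10-year annuity-immediate:
a_n = 675 * (1-(1+0.08)^(-10))/0.08 = 4529.3049
Discount back 10 years to time 0:
PV = 4529.3049 * (1+0.08)^(-10)
= 4529.3049 * 0.463193
= 2097.9446
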